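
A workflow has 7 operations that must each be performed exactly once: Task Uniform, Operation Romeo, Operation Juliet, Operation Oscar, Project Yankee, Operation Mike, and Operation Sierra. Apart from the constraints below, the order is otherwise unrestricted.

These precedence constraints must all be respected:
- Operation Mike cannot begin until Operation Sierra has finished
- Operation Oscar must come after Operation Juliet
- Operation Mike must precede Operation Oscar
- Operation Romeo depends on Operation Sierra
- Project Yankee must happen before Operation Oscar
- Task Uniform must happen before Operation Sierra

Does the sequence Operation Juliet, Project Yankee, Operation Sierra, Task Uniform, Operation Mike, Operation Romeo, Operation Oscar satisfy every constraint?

In the proposed order, Operation Sierra appears before Task Uniform.
But one of the constraints requires Task Uniform before Operation Sierra, so this ordering violates it.

No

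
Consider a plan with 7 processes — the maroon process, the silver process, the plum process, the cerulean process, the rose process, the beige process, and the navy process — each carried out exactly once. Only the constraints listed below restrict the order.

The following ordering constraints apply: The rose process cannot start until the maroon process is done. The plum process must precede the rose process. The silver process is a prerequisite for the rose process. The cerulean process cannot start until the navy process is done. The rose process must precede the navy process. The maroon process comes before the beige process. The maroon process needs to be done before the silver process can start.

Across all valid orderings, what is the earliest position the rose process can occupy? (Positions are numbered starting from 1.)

4

The processes that are forced before the rose process, directly or transitively, are the maroon process, the silver process, the plum process. That's 3 processes.
So at minimum 3 processes come before the rose process, putting the rose process no earlier than position 4. That position is achievable by scheduling exactly those predecessors first.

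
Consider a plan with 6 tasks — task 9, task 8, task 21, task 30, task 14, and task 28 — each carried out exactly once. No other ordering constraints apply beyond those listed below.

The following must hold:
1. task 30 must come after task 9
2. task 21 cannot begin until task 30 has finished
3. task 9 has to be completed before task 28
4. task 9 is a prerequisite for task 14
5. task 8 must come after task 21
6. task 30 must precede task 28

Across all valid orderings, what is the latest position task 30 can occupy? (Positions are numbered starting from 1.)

Following every chain forward from task 30, the tasks that must come later are task 8, task 21, task 28 — 3 of them.
So at least 3 tasks follow task 30, putting task 30 no later than position 3. That position is achievable by scheduling everything else first.

3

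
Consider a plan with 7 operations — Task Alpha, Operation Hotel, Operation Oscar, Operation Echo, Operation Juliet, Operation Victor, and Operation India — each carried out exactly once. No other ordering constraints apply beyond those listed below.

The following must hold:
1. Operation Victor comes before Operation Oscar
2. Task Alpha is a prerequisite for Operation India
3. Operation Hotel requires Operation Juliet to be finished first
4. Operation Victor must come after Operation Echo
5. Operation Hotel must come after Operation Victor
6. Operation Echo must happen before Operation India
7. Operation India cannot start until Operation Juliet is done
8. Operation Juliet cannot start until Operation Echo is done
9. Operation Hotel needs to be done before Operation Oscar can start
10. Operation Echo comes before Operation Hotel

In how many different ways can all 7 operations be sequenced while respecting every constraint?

33

The operations with no prerequisites are Task Alpha, Operation Echo; any of them can be placed first.
Systematically extending each partial ordering one operation at a time and counting, there are 33 complete orderings.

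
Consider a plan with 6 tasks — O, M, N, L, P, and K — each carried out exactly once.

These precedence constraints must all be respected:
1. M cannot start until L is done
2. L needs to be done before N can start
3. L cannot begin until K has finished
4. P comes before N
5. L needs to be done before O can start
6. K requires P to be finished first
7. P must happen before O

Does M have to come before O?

No chain of constraints connects M to O in either direction.
A valid ordering placing O before M exists, so the answer is no.

No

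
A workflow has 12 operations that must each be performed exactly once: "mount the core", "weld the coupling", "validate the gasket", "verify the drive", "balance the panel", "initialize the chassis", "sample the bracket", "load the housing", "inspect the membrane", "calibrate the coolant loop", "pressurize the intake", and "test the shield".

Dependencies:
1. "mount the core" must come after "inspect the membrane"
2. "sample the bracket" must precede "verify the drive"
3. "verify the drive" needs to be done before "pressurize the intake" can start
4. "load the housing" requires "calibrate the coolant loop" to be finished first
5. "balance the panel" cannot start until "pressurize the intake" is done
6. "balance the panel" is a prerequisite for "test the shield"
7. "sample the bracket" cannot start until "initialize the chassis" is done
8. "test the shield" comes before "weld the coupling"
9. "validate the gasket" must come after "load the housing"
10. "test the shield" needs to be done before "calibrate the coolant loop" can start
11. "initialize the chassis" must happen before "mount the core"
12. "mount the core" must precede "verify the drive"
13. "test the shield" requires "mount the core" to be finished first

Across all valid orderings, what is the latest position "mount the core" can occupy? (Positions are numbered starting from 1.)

4

Following every chain forward from "mount the core", the operations that must come later are "weld the coupling", "validate the gasket", "verify the drive", "balance the panel", "load the housing", "calibrate the coolant loop", "pressurize the intake", "test the shield" — 8 of them.
With 8 mandatory successors out of 12 operations total, the latest slot for "mount the core" is 12−8 = 4, and it's reachable by doing all non-successors before "mount the core".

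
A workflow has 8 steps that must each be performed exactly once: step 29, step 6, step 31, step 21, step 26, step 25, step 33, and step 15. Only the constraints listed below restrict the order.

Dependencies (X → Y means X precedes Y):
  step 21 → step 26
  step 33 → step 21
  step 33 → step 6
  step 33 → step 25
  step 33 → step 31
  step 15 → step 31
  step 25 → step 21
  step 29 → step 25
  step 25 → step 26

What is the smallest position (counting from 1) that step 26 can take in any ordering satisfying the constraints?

Working backwards through the constraints from step 26, its full set of required predecessors is step 29, step 21, step 25, step 33 — 4 of them.
So at minimum 4 steps come before step 26, putting step 26 no earlier than position 5. That position is achievable by scheduling exactly those predecessors first.

5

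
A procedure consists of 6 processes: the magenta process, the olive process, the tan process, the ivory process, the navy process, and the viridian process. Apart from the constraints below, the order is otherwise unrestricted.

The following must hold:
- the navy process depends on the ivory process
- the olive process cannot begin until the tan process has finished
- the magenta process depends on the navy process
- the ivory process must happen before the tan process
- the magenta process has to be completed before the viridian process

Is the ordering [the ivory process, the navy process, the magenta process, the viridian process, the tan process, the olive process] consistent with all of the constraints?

Every stated constraint is respected: the ivory process sits at position 1, ahead of the tan process at position 5, and each of the other listed pairs likewise has the predecessor earlier in the sequence.

Yes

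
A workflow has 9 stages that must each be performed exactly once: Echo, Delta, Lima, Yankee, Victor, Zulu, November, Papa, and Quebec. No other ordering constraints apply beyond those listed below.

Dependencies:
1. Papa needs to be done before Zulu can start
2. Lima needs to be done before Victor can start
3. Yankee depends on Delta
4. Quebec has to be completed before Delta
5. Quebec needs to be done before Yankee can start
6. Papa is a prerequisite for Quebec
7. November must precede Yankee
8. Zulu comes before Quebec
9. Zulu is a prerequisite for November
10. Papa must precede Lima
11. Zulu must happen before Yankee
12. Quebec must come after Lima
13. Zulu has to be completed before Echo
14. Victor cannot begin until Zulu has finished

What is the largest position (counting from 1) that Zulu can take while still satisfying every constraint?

Following every chain forward from Zulu, the stages that must come later are Echo, Delta, Yankee, Victor, November, Quebec — 6 of them.
With 6 mandatory successors out of 9 stages total, the latest slot for Zulu is 9−6 = 3, and it's reachable by doing all non-successors before Zulu.

3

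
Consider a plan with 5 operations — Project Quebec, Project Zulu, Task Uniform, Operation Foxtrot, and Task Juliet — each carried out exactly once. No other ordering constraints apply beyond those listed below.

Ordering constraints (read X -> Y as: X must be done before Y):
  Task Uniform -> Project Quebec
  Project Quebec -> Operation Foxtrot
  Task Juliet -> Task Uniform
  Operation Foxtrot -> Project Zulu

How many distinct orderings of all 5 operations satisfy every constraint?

Only Task Juliet has no prerequisites, so it must go first.
Continuing from there, at each step only one operation has all its prerequisites placed, so the ordering is fully determined — there is exactly 1.

1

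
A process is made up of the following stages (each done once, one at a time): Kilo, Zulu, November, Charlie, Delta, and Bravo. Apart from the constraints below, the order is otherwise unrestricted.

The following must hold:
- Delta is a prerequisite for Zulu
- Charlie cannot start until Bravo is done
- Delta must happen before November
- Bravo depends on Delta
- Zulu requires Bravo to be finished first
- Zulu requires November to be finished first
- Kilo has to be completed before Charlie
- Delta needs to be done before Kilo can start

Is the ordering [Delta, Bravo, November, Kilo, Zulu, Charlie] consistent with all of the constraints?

Going through the constraints one by one, each required predecessor appears earlier in the sequence than its dependent — e.g. Bravo (position 2) is before Charlie (position 6), as required.

Yes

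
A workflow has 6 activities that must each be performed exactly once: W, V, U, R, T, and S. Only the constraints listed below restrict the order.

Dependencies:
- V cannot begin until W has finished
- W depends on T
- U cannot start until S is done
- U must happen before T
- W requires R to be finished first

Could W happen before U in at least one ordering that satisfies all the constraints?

No

Following U → T → W, U must precede W in every valid ordering.
Hence W can never be scheduled before U.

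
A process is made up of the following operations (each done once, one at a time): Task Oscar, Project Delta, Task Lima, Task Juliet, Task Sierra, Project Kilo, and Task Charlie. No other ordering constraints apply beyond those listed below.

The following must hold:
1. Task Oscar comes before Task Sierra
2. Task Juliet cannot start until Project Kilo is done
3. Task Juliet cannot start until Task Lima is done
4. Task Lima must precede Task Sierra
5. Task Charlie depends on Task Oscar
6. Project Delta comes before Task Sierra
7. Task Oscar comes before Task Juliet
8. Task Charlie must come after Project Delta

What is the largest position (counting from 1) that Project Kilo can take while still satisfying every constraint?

Following the constraints forward from Project Kilo, its only required successor is Task Juliet.
So at least 1 operation follows Project Kilo, putting Project Kilo no later than position 6. That position is achievable by scheduling everything else first.

6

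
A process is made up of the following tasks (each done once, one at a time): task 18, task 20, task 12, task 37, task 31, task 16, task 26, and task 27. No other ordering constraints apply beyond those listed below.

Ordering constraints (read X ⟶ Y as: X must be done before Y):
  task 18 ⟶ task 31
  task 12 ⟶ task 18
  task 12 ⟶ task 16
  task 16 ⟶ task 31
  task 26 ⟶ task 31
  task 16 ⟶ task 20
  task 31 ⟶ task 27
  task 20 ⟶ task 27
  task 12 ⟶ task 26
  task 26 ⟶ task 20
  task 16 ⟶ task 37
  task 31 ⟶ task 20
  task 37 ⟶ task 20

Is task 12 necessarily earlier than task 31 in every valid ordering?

Yes

Tracing the constraints gives a chain: task 12 → task 18 → task 31.
Hence task 12 necessarily comes before task 31.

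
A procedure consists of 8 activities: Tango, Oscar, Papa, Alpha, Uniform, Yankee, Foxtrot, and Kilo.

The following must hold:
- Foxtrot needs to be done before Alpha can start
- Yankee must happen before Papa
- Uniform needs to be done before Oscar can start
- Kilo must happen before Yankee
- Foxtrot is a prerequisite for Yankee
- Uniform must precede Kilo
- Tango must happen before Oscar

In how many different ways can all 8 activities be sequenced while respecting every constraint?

The activities with no prerequisites are Tango, Uniform, Foxtrot; any of them can be placed first.
Counting all ways to extend the partial order to a total order gives 311.

311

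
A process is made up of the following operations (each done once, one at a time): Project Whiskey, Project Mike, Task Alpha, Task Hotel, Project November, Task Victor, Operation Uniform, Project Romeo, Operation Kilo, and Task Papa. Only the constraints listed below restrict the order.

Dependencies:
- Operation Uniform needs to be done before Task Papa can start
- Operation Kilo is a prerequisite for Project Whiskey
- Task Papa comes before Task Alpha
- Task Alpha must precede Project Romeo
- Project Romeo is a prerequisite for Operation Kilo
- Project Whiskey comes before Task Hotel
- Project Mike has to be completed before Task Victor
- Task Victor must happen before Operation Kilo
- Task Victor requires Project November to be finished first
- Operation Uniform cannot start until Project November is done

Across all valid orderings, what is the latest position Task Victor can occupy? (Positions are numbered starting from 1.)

7

The operations that are forced after Task Victor, directly or by a chain of constraints, are Project Whiskey, Task Hotel, Operation Kilo. That's 3 operations.
So at least 3 operations follow Task Victor, putting Task Victor no later than position 7. That position is achievable by scheduling everything else first.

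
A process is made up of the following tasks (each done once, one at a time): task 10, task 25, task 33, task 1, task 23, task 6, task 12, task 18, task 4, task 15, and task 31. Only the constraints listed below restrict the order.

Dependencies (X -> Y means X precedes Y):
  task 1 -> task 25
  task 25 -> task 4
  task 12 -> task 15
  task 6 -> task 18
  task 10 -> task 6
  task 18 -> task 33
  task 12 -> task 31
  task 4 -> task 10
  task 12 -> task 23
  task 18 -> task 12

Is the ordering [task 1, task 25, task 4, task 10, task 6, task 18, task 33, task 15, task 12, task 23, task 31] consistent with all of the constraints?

No

Here task 12 comes after task 15.
Since task 12 is required before task 15, the ordering is invalid.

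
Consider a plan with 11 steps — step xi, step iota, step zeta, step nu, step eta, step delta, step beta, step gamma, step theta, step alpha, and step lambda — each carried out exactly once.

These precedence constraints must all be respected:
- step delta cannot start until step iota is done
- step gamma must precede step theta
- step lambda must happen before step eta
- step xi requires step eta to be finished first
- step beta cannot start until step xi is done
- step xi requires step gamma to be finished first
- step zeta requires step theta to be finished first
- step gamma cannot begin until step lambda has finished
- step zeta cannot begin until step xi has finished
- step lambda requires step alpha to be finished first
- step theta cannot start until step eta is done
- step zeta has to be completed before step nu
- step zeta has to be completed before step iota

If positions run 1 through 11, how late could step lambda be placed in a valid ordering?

2

Following every chain forward from step lambda, the steps that must come later are step xi, step iota, step zeta, step nu, step eta, step delta, step beta, step gamma, step theta — 9 of them.
With 9 mandatory successors out of 11 steps total, the latest slot for step lambda is 11−9 = 2, and it's reachable by doing all non-successors before step lambda.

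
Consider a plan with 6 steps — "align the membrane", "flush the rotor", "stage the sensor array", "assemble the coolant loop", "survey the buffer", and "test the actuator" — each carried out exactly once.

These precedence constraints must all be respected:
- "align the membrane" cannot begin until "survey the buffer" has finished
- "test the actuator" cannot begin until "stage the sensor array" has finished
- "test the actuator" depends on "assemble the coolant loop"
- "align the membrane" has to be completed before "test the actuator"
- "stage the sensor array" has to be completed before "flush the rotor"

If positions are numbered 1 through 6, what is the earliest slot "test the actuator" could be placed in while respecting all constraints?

Every step that must precede "test the actuator" has to come before it. Tracing all chains that end at "test the actuator", those steps are: "align the membrane", "stage the sensor array", "assemble the coolant loop", "survey the buffer" — 4 in total.
With 4 mandatory predecessors, the earliest "test the actuator" can sit is position 4+1 = 5, and placing just those 4 first achieves it.

5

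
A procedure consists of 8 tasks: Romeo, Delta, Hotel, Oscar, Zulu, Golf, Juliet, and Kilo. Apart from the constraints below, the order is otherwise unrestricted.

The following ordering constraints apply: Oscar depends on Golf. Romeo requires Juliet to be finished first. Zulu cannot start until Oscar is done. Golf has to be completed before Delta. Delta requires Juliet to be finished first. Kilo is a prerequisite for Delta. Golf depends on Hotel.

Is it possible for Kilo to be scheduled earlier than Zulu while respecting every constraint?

The constraints leave Kilo and Zulu unordered relative to each other; nothing requires Zulu earlier.
That means at least one valid schedule has Kilo before Zulu.

Yes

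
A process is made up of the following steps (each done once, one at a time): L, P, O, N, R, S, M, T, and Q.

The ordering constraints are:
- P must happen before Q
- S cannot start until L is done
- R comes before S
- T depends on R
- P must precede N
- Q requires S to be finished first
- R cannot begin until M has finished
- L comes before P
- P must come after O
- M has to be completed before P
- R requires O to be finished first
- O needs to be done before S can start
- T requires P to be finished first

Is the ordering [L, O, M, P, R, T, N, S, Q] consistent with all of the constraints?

Yes

Checking each listed constraint against this order: for instance, L is in position 1 and S in position 8, so that constraint holds — and the remaining constraints check out the same way.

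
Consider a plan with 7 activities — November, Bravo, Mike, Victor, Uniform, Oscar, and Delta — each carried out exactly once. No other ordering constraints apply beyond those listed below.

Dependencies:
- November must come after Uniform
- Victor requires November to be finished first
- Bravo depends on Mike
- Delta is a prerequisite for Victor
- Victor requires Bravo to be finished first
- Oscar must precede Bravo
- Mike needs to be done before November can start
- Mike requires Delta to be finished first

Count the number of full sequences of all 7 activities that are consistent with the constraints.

3 activities have no prerequisites (Uniform, Oscar, Delta), so any of them could come first.
Enumerating by repeatedly choosing an available activity (one whose prerequisites are all placed) gives 30 distinct complete orderings.

30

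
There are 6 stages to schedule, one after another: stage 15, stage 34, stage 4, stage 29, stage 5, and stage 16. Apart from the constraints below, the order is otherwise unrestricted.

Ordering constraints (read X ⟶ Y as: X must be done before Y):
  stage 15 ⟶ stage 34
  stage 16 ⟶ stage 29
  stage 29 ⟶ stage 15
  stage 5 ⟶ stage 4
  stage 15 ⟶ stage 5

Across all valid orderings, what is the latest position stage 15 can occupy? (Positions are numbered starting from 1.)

Following every chain forward from stage 15, the stages that must come later are stage 34, stage 4, stage 5 — 3 of them.
So at least 3 stages follow stage 15, putting stage 15 no later than position 3. That position is achievable by scheduling everything else first.

3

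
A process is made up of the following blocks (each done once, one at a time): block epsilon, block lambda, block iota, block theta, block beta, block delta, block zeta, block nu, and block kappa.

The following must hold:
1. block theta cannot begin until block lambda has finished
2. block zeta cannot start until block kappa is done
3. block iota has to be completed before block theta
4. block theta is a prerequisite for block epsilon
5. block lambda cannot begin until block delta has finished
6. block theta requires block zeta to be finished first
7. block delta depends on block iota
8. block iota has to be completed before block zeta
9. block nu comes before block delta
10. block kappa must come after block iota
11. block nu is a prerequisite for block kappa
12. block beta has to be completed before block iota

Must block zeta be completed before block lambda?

No

Nothing in the constraints links block zeta and block lambda; they are unordered relative to each other.
A valid ordering placing block lambda before block zeta exists, so the answer is no.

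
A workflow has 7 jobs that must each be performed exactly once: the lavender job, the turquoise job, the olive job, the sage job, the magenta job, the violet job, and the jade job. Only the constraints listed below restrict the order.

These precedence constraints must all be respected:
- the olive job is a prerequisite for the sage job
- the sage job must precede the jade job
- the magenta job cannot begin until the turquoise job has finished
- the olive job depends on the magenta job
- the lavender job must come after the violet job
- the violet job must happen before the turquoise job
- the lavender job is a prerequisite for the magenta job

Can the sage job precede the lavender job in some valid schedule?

No

Following the lavender job → the magenta job → the olive job → the sage job, the lavender job must precede the sage job in every valid ordering.
So no valid ordering can have the sage job before the lavender job.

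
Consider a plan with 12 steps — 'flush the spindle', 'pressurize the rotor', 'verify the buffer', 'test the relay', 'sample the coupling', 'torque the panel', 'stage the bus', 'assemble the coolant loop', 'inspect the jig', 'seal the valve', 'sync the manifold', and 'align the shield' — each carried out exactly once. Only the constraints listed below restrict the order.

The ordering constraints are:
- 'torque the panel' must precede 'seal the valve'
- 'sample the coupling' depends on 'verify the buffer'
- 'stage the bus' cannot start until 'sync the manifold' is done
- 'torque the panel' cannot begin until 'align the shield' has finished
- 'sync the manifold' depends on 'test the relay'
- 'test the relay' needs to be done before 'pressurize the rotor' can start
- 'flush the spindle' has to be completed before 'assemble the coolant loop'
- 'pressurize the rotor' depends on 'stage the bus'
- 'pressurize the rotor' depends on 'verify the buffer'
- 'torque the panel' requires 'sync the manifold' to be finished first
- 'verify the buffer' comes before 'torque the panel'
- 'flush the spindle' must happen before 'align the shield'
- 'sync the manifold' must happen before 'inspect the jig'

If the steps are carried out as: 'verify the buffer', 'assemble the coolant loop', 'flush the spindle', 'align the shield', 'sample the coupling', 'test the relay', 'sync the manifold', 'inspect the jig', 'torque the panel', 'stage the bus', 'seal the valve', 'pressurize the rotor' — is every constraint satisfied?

Here 'flush the spindle' comes after 'assemble the coolant loop'.
Since 'flush the spindle' is required before 'assemble the coolant loop', the ordering is invalid.

No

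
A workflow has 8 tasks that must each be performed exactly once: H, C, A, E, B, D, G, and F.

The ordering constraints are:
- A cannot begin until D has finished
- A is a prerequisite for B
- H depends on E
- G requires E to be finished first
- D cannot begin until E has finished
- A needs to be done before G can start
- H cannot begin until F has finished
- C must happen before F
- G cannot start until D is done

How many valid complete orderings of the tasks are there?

110

2 tasks have no prerequisites (C, E), so any of them could come first.
Systematically extending each partial ordering one task at a time and counting, there are 110 complete orderings.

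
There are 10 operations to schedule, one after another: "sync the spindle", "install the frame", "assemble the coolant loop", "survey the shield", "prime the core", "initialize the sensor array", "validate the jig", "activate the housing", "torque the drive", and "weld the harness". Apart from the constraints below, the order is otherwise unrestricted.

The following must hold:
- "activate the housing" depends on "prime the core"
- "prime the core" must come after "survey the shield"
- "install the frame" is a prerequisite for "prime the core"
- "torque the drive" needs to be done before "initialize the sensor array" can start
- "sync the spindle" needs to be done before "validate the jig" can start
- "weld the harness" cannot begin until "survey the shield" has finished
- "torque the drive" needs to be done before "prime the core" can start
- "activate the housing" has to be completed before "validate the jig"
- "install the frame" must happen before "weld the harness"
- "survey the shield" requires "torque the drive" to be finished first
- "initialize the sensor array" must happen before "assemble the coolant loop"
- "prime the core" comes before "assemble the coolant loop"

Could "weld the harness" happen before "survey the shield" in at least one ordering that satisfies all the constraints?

No

There is a dependency chain "survey the shield" → "weld the harness", so "weld the harness" always comes after "survey the shield".
Hence "weld the harness" can never be scheduled before "survey the shield".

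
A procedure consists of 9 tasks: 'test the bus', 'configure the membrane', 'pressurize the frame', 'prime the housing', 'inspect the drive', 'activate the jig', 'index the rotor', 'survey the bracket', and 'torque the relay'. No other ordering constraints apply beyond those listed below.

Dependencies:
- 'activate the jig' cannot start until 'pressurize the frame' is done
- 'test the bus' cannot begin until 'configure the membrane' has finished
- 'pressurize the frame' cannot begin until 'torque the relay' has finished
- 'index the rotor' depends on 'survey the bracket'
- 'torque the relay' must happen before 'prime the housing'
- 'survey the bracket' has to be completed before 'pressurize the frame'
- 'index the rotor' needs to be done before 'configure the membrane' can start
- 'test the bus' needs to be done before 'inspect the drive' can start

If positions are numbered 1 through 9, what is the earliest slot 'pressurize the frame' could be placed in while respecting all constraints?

3

The tasks that are forced before 'pressurize the frame', directly or transitively, are 'survey the bracket', 'torque the relay'. That's 2 tasks.
So at minimum 2 tasks come before 'pressurize the frame', putting 'pressurize the frame' no earlier than position 3. That position is achievable by scheduling exactly those predecessors first.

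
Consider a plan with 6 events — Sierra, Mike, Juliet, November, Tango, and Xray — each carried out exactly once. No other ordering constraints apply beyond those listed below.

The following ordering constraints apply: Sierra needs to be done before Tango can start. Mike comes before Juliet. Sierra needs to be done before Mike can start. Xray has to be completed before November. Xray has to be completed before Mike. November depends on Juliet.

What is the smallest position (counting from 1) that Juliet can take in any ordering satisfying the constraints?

The events that are forced before Juliet, directly or transitively, are Sierra, Mike, Xray. That's 3 events.
So at minimum 3 events come before Juliet, putting Juliet no earlier than position 4. That position is achievable by scheduling exactly those predecessors first.

4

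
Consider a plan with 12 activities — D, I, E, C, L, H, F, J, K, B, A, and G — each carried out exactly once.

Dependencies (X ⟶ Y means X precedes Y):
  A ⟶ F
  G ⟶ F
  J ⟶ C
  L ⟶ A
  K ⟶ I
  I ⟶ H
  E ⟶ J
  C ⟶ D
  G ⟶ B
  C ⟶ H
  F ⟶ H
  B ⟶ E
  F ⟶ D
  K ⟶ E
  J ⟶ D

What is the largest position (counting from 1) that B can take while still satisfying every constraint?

Every activity that must follow B has to come after it. Tracing all chains starting from B, those activities are: D, E, C, H, J — 5 in total.
So at least 5 activities follow B, putting B no later than position 7. That position is achievable by scheduling everything else first.

7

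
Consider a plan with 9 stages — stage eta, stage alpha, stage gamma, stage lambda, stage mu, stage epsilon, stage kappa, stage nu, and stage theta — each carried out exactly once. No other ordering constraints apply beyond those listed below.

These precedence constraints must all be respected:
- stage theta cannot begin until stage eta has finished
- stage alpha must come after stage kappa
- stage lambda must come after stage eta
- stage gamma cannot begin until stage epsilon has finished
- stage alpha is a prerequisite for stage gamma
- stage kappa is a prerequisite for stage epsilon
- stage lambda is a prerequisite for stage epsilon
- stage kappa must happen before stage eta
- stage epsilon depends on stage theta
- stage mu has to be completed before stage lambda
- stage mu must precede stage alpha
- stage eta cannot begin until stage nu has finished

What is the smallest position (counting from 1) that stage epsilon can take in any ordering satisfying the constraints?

The stages that are forced before stage epsilon, directly or transitively, are stage eta, stage lambda, stage mu, stage kappa, stage nu, stage theta. That's 6 stages.
With 6 mandatory predecessors, the earliest stage epsilon can sit is position 6+1 = 7, and placing just those 6 first achieves it.

7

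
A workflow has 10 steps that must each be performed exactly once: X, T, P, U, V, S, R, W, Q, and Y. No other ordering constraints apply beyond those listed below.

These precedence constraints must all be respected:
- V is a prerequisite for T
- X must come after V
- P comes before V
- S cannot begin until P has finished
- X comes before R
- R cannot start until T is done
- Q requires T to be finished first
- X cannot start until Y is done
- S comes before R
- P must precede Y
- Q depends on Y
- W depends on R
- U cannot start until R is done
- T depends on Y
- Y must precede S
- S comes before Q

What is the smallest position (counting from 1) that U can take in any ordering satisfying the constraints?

8

Working backwards through the constraints from U, its full set of required predecessors is X, T, P, V, S, R, Y — 7 of them.
So at minimum 7 steps come before U, putting U no earlier than position 8. That position is achievable by scheduling exactly those predecessors first.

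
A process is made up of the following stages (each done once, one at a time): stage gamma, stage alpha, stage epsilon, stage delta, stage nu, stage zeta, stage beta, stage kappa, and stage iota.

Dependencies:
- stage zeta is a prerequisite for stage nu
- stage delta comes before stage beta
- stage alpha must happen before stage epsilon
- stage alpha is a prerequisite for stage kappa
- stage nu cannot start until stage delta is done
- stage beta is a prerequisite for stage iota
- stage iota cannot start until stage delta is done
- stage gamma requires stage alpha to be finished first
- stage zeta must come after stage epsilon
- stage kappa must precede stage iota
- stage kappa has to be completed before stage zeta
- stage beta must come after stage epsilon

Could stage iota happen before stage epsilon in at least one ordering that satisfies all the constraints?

No

The constraints give a chain stage epsilon → stage beta → stage iota, which forces stage epsilon before stage iota.
So no valid ordering can have stage iota before stage epsilon.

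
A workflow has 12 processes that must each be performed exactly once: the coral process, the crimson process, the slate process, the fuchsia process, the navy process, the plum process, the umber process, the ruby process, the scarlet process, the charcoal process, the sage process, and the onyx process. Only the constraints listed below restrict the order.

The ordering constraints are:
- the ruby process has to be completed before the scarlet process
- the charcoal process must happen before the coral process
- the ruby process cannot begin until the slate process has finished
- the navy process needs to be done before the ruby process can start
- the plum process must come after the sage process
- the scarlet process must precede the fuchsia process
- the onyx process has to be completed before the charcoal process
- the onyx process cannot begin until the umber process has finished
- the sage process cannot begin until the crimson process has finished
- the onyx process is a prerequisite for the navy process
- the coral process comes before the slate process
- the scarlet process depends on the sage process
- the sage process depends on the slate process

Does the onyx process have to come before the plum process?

There is a constraint chain the onyx process → the charcoal process → the coral process → the slate process → the sage process → the plum process.
Hence the onyx process necessarily comes before the plum process.

Yes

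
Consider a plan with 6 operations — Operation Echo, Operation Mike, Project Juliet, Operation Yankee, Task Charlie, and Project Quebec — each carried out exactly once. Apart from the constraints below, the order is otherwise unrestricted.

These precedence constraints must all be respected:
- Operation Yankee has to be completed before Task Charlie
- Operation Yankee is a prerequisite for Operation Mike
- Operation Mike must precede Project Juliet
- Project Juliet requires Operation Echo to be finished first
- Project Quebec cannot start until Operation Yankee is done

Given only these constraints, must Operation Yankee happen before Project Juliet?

There is a constraint chain Operation Yankee → Operation Mike → Project Juliet.
So Operation Yankee must precede Project Juliet in any valid ordering.

Yes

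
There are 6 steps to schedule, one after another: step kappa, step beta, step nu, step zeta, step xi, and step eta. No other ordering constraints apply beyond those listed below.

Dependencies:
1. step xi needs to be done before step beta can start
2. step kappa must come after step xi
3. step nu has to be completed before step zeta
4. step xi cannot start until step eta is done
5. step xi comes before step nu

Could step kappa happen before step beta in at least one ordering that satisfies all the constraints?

Yes

No chain of constraints runs from step beta to step kappa, so step beta is not required to come first.
That means at least one valid schedule has step kappa before step beta.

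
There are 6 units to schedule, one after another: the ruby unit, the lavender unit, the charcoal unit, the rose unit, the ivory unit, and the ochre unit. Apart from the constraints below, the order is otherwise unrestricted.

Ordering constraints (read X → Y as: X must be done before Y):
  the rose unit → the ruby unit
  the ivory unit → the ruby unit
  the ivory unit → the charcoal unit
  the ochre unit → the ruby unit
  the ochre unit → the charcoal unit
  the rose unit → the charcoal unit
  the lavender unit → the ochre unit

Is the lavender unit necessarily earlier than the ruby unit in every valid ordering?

Yes

There is a constraint chain the lavender unit → the ochre unit → the ruby unit.
That forces the lavender unit before the ruby unit in every valid schedule.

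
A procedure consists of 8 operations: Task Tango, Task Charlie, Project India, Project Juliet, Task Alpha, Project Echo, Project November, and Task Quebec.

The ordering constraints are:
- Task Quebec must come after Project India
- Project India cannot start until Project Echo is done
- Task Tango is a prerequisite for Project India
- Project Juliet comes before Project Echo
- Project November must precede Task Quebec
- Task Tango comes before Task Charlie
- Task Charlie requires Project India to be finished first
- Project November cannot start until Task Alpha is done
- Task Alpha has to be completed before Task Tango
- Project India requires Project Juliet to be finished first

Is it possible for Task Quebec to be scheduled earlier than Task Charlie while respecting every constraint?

No chain of constraints runs from Task Charlie to Task Quebec, so Task Charlie is not required to come first.
That means at least one valid schedule has Task Quebec before Task Charlie.

Yes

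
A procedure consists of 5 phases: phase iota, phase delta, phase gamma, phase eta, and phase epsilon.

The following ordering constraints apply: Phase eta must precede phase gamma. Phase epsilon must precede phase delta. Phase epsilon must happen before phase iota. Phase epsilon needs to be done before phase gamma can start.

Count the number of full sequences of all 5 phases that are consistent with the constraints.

The phases with no prerequisites are phase eta, phase epsilon; any of them can be placed first.
Counting all ways to extend the partial order to a total order gives 18.

18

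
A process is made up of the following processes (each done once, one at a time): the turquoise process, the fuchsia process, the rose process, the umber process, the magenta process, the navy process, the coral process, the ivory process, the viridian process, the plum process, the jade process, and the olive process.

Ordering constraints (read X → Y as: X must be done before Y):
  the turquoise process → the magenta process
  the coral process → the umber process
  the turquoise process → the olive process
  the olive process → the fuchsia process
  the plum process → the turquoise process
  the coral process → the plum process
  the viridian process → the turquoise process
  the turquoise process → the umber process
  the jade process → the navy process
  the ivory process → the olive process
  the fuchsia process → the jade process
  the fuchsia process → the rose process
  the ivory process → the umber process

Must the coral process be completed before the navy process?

Yes

Tracing the constraints gives a chain: the coral process → the plum process → the turquoise process → the olive process → the fuchsia process → the jade process → the navy process.
So the coral process must precede the navy process in any valid ordering.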